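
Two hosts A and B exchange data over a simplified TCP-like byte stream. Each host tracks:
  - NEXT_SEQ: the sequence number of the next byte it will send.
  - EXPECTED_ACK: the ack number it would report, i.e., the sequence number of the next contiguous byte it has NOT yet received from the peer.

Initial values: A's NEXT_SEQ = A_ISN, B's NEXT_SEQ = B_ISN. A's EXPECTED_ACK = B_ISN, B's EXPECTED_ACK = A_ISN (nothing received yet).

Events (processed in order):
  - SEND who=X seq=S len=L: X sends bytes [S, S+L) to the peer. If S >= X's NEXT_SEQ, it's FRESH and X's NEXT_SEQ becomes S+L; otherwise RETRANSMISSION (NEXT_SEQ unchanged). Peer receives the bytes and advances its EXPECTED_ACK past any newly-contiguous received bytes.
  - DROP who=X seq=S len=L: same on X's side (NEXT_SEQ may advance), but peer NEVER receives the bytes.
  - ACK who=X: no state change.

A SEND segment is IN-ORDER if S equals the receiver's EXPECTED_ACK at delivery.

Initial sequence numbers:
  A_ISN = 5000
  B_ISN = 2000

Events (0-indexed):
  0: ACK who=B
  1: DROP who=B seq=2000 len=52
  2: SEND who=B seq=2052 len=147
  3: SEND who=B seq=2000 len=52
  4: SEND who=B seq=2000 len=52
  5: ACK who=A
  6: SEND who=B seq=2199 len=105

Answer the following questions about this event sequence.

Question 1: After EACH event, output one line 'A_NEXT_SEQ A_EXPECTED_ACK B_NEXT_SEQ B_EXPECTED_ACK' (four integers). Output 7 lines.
5000 2000 2000 5000
5000 2000 2052 5000
5000 2000 2199 5000
5000 2199 2199 5000
5000 2199 2199 5000
5000 2199 2199 5000
5000 2304 2304 5000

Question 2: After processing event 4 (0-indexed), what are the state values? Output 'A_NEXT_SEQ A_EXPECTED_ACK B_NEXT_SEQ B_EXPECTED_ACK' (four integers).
After event 0: A_seq=5000 A_ack=2000 B_seq=2000 B_ack=5000
After event 1: A_seq=5000 A_ack=2000 B_seq=2052 B_ack=5000
After event 2: A_seq=5000 A_ack=2000 B_seq=2199 B_ack=5000
After event 3: A_seq=5000 A_ack=2199 B_seq=2199 B_ack=5000
After event 4: A_seq=5000 A_ack=2199 B_seq=2199 B_ack=5000

5000 2199 2199 5000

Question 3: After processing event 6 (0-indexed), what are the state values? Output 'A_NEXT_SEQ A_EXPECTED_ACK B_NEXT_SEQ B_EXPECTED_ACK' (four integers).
After event 0: A_seq=5000 A_ack=2000 B_seq=2000 B_ack=5000
After event 1: A_seq=5000 A_ack=2000 B_seq=2052 B_ack=5000
After event 2: A_seq=5000 A_ack=2000 B_seq=2199 B_ack=5000
After event 3: A_seq=5000 A_ack=2199 B_seq=2199 B_ack=5000
After event 4: A_seq=5000 A_ack=2199 B_seq=2199 B_ack=5000
After event 5: A_seq=5000 A_ack=2199 B_seq=2199 B_ack=5000
After event 6: A_seq=5000 A_ack=2304 B_seq=2304 B_ack=5000

5000 2304 2304 5000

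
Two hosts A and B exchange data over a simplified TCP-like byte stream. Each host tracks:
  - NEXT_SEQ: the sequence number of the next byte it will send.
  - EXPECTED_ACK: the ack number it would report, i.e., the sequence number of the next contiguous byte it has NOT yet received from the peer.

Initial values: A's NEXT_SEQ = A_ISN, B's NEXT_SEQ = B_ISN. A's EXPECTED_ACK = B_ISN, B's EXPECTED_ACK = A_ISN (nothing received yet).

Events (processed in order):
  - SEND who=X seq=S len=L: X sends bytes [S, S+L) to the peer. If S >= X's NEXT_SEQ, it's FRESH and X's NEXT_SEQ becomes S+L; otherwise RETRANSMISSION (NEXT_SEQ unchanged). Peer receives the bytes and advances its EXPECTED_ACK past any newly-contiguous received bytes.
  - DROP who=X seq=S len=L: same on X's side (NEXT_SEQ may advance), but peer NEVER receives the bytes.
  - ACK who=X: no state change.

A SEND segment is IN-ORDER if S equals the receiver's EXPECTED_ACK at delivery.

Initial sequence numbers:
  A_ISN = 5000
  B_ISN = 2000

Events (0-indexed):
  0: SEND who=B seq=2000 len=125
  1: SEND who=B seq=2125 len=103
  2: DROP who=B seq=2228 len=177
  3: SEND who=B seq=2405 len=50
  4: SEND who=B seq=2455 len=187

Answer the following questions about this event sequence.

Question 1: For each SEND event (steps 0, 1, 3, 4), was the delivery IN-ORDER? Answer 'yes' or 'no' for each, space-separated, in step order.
Answer: yes yes no no

Derivation:
Step 0: SEND seq=2000 -> in-order
Step 1: SEND seq=2125 -> in-order
Step 3: SEND seq=2405 -> out-of-order
Step 4: SEND seq=2455 -> out-of-order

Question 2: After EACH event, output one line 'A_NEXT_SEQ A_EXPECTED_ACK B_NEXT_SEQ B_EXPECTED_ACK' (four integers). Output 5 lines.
5000 2125 2125 5000
5000 2228 2228 5000
5000 2228 2405 5000
5000 2228 2455 5000
5000 2228 2642 5000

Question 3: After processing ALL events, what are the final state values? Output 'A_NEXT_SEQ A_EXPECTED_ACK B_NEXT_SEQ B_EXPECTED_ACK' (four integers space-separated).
After event 0: A_seq=5000 A_ack=2125 B_seq=2125 B_ack=5000
After event 1: A_seq=5000 A_ack=2228 B_seq=2228 B_ack=5000
After event 2: A_seq=5000 A_ack=2228 B_seq=2405 B_ack=5000
After event 3: A_seq=5000 A_ack=2228 B_seq=2455 B_ack=5000
After event 4: A_seq=5000 A_ack=2228 B_seq=2642 B_ack=5000

Answer: 5000 2228 2642 5000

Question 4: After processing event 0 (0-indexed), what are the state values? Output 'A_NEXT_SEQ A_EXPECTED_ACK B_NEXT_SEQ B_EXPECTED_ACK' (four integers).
After event 0: A_seq=5000 A_ack=2125 B_seq=2125 B_ack=5000

5000 2125 2125 5000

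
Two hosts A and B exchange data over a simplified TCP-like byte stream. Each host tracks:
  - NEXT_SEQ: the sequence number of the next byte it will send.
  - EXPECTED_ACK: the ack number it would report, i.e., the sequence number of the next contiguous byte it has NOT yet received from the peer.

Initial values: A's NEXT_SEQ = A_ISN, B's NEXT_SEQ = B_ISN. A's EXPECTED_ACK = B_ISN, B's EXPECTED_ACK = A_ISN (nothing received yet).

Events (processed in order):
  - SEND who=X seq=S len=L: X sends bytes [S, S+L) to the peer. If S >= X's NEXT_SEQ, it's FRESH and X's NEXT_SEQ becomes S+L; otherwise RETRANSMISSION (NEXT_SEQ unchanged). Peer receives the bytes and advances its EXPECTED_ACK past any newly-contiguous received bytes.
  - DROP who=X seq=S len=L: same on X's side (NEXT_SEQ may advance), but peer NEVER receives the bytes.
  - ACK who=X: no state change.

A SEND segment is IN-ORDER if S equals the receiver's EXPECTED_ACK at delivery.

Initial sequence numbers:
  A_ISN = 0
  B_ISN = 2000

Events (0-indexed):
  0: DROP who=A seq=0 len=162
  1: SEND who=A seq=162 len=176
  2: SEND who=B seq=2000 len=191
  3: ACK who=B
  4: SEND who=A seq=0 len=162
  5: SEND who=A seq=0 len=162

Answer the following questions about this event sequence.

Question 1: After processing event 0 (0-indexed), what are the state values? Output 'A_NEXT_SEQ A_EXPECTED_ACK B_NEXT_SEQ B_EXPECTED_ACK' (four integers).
After event 0: A_seq=162 A_ack=2000 B_seq=2000 B_ack=0

162 2000 2000 0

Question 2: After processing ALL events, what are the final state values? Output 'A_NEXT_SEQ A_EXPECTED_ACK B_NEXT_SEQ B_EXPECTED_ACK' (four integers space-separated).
Answer: 338 2191 2191 338

Derivation:
After event 0: A_seq=162 A_ack=2000 B_seq=2000 B_ack=0
After event 1: A_seq=338 A_ack=2000 B_seq=2000 B_ack=0
After event 2: A_seq=338 A_ack=2191 B_seq=2191 B_ack=0
After event 3: A_seq=338 A_ack=2191 B_seq=2191 B_ack=0
After event 4: A_seq=338 A_ack=2191 B_seq=2191 B_ack=338
After event 5: A_seq=338 A_ack=2191 B_seq=2191 B_ack=338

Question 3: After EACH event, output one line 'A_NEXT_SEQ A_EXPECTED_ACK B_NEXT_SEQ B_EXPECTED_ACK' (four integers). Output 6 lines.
162 2000 2000 0
338 2000 2000 0
338 2191 2191 0
338 2191 2191 0
338 2191 2191 338
338 2191 2191 338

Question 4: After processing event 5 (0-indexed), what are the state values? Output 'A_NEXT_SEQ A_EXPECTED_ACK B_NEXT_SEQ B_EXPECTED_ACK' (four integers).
After event 0: A_seq=162 A_ack=2000 B_seq=2000 B_ack=0
After event 1: A_seq=338 A_ack=2000 B_seq=2000 B_ack=0
After event 2: A_seq=338 A_ack=2191 B_seq=2191 B_ack=0
After event 3: A_seq=338 A_ack=2191 B_seq=2191 B_ack=0
After event 4: A_seq=338 A_ack=2191 B_seq=2191 B_ack=338
After event 5: A_seq=338 A_ack=2191 B_seq=2191 B_ack=338

338 2191 2191 338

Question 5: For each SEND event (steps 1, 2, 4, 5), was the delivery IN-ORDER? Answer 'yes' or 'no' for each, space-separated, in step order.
Step 1: SEND seq=162 -> out-of-order
Step 2: SEND seq=2000 -> in-order
Step 4: SEND seq=0 -> in-order
Step 5: SEND seq=0 -> out-of-order

Answer: no yes yes no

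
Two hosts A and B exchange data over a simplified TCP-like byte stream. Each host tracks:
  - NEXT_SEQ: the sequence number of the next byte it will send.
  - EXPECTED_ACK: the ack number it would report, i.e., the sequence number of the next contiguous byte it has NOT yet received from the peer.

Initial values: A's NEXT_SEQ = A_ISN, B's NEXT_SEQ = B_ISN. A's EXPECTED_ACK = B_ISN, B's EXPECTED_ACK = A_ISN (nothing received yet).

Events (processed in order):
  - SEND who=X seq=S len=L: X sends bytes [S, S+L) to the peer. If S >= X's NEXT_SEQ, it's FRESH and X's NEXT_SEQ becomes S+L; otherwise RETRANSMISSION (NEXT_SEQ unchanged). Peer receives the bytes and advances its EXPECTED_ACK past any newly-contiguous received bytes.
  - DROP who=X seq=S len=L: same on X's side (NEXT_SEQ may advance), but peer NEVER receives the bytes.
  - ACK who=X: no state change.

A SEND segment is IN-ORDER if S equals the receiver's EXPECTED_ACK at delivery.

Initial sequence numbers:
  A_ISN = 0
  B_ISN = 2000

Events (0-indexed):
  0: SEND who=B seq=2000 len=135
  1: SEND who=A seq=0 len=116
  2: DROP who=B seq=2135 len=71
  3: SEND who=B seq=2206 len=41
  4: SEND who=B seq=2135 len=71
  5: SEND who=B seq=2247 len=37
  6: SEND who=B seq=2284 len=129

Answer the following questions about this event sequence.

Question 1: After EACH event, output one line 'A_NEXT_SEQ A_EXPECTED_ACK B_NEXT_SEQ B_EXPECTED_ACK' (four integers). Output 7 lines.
0 2135 2135 0
116 2135 2135 116
116 2135 2206 116
116 2135 2247 116
116 2247 2247 116
116 2284 2284 116
116 2413 2413 116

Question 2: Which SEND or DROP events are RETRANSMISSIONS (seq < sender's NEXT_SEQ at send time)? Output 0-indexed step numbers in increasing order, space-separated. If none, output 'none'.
Step 0: SEND seq=2000 -> fresh
Step 1: SEND seq=0 -> fresh
Step 2: DROP seq=2135 -> fresh
Step 3: SEND seq=2206 -> fresh
Step 4: SEND seq=2135 -> retransmit
Step 5: SEND seq=2247 -> fresh
Step 6: SEND seq=2284 -> fresh

Answer: 4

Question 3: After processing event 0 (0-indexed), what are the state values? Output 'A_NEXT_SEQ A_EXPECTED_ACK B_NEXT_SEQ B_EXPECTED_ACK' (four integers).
After event 0: A_seq=0 A_ack=2135 B_seq=2135 B_ack=0

0 2135 2135 0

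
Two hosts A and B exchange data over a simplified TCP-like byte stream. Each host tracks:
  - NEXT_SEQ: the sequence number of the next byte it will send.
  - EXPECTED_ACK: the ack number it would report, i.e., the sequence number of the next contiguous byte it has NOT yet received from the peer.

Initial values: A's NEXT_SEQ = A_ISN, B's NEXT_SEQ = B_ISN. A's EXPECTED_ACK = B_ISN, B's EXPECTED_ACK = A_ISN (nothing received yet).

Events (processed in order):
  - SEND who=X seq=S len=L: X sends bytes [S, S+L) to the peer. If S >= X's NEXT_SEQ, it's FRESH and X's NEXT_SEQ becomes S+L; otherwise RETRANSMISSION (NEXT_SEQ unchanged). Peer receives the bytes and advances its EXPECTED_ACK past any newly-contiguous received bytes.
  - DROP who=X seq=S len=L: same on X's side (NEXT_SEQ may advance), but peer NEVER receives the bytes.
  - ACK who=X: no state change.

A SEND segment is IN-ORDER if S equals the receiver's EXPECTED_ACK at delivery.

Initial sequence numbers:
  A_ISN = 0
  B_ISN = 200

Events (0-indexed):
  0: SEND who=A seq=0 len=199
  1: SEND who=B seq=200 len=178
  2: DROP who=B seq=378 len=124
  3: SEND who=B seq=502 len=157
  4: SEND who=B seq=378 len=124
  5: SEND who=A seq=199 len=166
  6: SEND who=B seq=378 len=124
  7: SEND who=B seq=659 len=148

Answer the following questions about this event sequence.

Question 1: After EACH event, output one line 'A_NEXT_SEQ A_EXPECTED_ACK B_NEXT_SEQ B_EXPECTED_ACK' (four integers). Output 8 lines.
199 200 200 199
199 378 378 199
199 378 502 199
199 378 659 199
199 659 659 199
365 659 659 365
365 659 659 365
365 807 807 365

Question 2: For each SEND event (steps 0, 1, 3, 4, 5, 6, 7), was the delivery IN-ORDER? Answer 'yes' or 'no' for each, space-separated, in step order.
Step 0: SEND seq=0 -> in-order
Step 1: SEND seq=200 -> in-order
Step 3: SEND seq=502 -> out-of-order
Step 4: SEND seq=378 -> in-order
Step 5: SEND seq=199 -> in-order
Step 6: SEND seq=378 -> out-of-order
Step 7: SEND seq=659 -> in-order

Answer: yes yes no yes yes no yes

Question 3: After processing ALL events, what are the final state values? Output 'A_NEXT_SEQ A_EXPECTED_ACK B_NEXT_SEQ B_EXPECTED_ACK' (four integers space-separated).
After event 0: A_seq=199 A_ack=200 B_seq=200 B_ack=199
After event 1: A_seq=199 A_ack=378 B_seq=378 B_ack=199
After event 2: A_seq=199 A_ack=378 B_seq=502 B_ack=199
After event 3: A_seq=199 A_ack=378 B_seq=659 B_ack=199
After event 4: A_seq=199 A_ack=659 B_seq=659 B_ack=199
After event 5: A_seq=365 A_ack=659 B_seq=659 B_ack=365
After event 6: A_seq=365 A_ack=659 B_seq=659 B_ack=365
After event 7: A_seq=365 A_ack=807 B_seq=807 B_ack=365

Answer: 365 807 807 365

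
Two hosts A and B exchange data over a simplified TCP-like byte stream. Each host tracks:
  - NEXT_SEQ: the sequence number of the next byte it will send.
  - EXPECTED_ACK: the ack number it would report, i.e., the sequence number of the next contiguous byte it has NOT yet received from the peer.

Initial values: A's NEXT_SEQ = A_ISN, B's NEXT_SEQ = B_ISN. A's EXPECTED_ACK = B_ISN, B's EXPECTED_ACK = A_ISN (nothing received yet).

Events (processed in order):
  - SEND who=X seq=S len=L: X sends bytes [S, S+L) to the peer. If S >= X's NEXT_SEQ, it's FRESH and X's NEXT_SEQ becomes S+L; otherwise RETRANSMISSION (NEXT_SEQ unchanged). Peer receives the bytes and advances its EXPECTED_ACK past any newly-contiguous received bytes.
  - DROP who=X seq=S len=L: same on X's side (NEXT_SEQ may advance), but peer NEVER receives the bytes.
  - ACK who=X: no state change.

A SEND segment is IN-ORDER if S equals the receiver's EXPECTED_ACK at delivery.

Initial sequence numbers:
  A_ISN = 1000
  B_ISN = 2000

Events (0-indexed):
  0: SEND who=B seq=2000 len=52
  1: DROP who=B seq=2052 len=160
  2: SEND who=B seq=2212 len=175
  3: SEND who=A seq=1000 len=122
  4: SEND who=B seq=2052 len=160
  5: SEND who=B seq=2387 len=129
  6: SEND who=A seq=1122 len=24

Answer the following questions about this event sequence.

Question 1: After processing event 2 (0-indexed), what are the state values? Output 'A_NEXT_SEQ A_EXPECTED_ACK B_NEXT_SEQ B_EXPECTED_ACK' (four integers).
After event 0: A_seq=1000 A_ack=2052 B_seq=2052 B_ack=1000
After event 1: A_seq=1000 A_ack=2052 B_seq=2212 B_ack=1000
After event 2: A_seq=1000 A_ack=2052 B_seq=2387 B_ack=1000

1000 2052 2387 1000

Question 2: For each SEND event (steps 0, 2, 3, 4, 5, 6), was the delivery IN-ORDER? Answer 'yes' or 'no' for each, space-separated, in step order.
Step 0: SEND seq=2000 -> in-order
Step 2: SEND seq=2212 -> out-of-order
Step 3: SEND seq=1000 -> in-order
Step 4: SEND seq=2052 -> in-order
Step 5: SEND seq=2387 -> in-order
Step 6: SEND seq=1122 -> in-order

Answer: yes no yes yes yes yes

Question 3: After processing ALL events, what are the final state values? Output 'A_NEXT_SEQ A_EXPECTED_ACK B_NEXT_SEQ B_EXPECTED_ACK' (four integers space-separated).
After event 0: A_seq=1000 A_ack=2052 B_seq=2052 B_ack=1000
After event 1: A_seq=1000 A_ack=2052 B_seq=2212 B_ack=1000
After event 2: A_seq=1000 A_ack=2052 B_seq=2387 B_ack=1000
After event 3: A_seq=1122 A_ack=2052 B_seq=2387 B_ack=1122
After event 4: A_seq=1122 A_ack=2387 B_seq=2387 B_ack=1122
After event 5: A_seq=1122 A_ack=2516 B_seq=2516 B_ack=1122
After event 6: A_seq=1146 A_ack=2516 B_seq=2516 B_ack=1146

Answer: 1146 2516 2516 1146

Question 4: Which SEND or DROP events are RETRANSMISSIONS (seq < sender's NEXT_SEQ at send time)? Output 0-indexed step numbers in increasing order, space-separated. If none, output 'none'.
Step 0: SEND seq=2000 -> fresh
Step 1: DROP seq=2052 -> fresh
Step 2: SEND seq=2212 -> fresh
Step 3: SEND seq=1000 -> fresh
Step 4: SEND seq=2052 -> retransmit
Step 5: SEND seq=2387 -> fresh
Step 6: SEND seq=1122 -> fresh

Answer: 4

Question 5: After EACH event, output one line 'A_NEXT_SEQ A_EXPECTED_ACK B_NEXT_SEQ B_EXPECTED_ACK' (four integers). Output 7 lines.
1000 2052 2052 1000
1000 2052 2212 1000
1000 2052 2387 1000
1122 2052 2387 1122
1122 2387 2387 1122
1122 2516 2516 1122
1146 2516 2516 1146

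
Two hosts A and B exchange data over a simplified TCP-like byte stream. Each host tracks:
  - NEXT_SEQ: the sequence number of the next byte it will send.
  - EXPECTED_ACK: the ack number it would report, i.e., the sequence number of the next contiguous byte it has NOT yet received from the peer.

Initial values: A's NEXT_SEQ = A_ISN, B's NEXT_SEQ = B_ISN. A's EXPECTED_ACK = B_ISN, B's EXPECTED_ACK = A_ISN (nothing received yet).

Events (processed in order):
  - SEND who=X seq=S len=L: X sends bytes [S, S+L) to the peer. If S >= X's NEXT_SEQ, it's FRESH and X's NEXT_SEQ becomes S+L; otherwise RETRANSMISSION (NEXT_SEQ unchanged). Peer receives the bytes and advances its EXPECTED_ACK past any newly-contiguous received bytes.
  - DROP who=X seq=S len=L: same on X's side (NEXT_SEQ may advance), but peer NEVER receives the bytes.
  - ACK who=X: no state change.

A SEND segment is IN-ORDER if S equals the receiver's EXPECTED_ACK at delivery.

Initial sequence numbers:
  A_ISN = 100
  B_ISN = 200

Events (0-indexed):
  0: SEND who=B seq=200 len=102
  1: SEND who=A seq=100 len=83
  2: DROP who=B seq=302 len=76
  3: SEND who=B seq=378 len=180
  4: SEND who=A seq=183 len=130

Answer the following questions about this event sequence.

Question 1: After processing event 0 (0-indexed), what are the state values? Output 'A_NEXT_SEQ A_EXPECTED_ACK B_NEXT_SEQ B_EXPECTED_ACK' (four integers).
After event 0: A_seq=100 A_ack=302 B_seq=302 B_ack=100

100 302 302 100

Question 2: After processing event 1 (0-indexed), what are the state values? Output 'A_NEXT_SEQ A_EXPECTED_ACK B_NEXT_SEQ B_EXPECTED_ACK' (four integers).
After event 0: A_seq=100 A_ack=302 B_seq=302 B_ack=100
After event 1: A_seq=183 A_ack=302 B_seq=302 B_ack=183

183 302 302 183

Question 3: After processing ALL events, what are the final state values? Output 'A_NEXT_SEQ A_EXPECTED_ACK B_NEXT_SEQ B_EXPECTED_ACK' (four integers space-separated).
After event 0: A_seq=100 A_ack=302 B_seq=302 B_ack=100
After event 1: A_seq=183 A_ack=302 B_seq=302 B_ack=183
After event 2: A_seq=183 A_ack=302 B_seq=378 B_ack=183
After event 3: A_seq=183 A_ack=302 B_seq=558 B_ack=183
After event 4: A_seq=313 A_ack=302 B_seq=558 B_ack=313

Answer: 313 302 558 313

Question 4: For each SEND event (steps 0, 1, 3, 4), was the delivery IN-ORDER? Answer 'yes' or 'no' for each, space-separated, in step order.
Answer: yes yes no yes

Derivation:
Step 0: SEND seq=200 -> in-order
Step 1: SEND seq=100 -> in-order
Step 3: SEND seq=378 -> out-of-order
Step 4: SEND seq=183 -> in-order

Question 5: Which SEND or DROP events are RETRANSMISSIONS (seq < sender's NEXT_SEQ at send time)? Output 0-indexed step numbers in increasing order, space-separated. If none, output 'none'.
Answer: none

Derivation:
Step 0: SEND seq=200 -> fresh
Step 1: SEND seq=100 -> fresh
Step 2: DROP seq=302 -> fresh
Step 3: SEND seq=378 -> fresh
Step 4: SEND seq=183 -> fresh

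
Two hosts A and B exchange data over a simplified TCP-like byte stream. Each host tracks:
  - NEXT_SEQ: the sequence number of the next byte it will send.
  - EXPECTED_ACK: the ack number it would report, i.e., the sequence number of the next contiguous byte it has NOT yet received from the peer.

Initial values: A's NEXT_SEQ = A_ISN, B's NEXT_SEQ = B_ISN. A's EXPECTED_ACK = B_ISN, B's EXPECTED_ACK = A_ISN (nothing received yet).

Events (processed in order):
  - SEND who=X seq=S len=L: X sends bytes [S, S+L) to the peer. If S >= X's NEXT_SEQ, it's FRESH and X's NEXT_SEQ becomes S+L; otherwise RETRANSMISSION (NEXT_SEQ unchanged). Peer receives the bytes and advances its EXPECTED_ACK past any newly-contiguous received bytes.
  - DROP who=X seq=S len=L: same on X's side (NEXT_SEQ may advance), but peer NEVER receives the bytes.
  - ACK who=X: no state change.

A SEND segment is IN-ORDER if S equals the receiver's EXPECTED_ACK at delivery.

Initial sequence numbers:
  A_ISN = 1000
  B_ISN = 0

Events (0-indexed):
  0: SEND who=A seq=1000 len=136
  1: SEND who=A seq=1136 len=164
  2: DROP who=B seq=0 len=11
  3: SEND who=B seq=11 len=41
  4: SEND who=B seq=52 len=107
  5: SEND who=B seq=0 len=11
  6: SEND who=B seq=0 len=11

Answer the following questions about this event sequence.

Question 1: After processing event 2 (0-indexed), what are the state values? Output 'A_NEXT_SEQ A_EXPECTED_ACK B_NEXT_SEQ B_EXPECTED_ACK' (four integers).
After event 0: A_seq=1136 A_ack=0 B_seq=0 B_ack=1136
After event 1: A_seq=1300 A_ack=0 B_seq=0 B_ack=1300
After event 2: A_seq=1300 A_ack=0 B_seq=11 B_ack=1300

1300 0 11 1300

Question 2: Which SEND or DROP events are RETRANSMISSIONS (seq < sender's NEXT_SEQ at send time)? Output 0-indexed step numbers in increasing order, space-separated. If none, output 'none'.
Answer: 5 6

Derivation:
Step 0: SEND seq=1000 -> fresh
Step 1: SEND seq=1136 -> fresh
Step 2: DROP seq=0 -> fresh
Step 3: SEND seq=11 -> fresh
Step 4: SEND seq=52 -> fresh
Step 5: SEND seq=0 -> retransmit
Step 6: SEND seq=0 -> retransmit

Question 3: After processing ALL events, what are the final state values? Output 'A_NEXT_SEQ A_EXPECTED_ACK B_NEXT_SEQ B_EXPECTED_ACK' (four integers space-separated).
Answer: 1300 159 159 1300

Derivation:
After event 0: A_seq=1136 A_ack=0 B_seq=0 B_ack=1136
After event 1: A_seq=1300 A_ack=0 B_seq=0 B_ack=1300
After event 2: A_seq=1300 A_ack=0 B_seq=11 B_ack=1300
After event 3: A_seq=1300 A_ack=0 B_seq=52 B_ack=1300
After event 4: A_seq=1300 A_ack=0 B_seq=159 B_ack=1300
After event 5: A_seq=1300 A_ack=159 B_seq=159 B_ack=1300
After event 6: A_seq=1300 A_ack=159 B_seq=159 B_ack=1300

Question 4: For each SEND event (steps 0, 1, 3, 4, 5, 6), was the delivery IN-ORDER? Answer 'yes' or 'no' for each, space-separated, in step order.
Answer: yes yes no no yes no

Derivation:
Step 0: SEND seq=1000 -> in-order
Step 1: SEND seq=1136 -> in-order
Step 3: SEND seq=11 -> out-of-order
Step 4: SEND seq=52 -> out-of-order
Step 5: SEND seq=0 -> in-order
Step 6: SEND seq=0 -> out-of-order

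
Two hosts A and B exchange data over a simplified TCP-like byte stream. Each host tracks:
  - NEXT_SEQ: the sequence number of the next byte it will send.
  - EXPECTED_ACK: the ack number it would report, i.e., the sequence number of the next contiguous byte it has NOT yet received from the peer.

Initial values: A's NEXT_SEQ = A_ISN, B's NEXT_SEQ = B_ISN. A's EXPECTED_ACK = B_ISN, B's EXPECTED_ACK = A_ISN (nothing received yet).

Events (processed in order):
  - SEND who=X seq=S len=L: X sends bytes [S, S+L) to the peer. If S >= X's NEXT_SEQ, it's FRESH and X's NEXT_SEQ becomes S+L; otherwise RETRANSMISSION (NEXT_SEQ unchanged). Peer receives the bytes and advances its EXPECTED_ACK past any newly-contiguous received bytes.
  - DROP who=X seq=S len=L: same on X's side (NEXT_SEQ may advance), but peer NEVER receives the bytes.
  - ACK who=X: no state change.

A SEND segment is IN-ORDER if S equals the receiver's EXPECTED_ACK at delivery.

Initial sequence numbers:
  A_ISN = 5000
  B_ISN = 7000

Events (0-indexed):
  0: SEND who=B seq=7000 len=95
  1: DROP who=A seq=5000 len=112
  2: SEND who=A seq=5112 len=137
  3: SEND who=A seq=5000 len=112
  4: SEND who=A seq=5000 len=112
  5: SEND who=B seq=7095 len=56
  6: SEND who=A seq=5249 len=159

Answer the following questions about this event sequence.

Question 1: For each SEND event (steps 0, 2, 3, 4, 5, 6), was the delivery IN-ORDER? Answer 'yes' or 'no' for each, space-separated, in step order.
Step 0: SEND seq=7000 -> in-order
Step 2: SEND seq=5112 -> out-of-order
Step 3: SEND seq=5000 -> in-order
Step 4: SEND seq=5000 -> out-of-order
Step 5: SEND seq=7095 -> in-order
Step 6: SEND seq=5249 -> in-order

Answer: yes no yes no yes yes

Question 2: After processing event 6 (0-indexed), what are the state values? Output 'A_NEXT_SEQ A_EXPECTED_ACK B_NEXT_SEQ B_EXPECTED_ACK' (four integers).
After event 0: A_seq=5000 A_ack=7095 B_seq=7095 B_ack=5000
After event 1: A_seq=5112 A_ack=7095 B_seq=7095 B_ack=5000
After event 2: A_seq=5249 A_ack=7095 B_seq=7095 B_ack=5000
After event 3: A_seq=5249 A_ack=7095 B_seq=7095 B_ack=5249
After event 4: A_seq=5249 A_ack=7095 B_seq=7095 B_ack=5249
After event 5: A_seq=5249 A_ack=7151 B_seq=7151 B_ack=5249
After event 6: A_seq=5408 A_ack=7151 B_seq=7151 B_ack=5408

5408 7151 7151 5408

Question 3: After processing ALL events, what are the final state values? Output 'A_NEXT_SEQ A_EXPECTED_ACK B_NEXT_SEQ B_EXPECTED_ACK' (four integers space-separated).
After event 0: A_seq=5000 A_ack=7095 B_seq=7095 B_ack=5000
After event 1: A_seq=5112 A_ack=7095 B_seq=7095 B_ack=5000
After event 2: A_seq=5249 A_ack=7095 B_seq=7095 B_ack=5000
After event 3: A_seq=5249 A_ack=7095 B_seq=7095 B_ack=5249
After event 4: A_seq=5249 A_ack=7095 B_seq=7095 B_ack=5249
After event 5: A_seq=5249 A_ack=7151 B_seq=7151 B_ack=5249
After event 6: A_seq=5408 A_ack=7151 B_seq=7151 B_ack=5408

Answer: 5408 7151 7151 5408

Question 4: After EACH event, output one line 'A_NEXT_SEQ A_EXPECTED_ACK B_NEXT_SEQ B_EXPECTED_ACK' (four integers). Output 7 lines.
5000 7095 7095 5000
5112 7095 7095 5000
5249 7095 7095 5000
5249 7095 7095 5249
5249 7095 7095 5249
5249 7151 7151 5249
5408 7151 7151 5408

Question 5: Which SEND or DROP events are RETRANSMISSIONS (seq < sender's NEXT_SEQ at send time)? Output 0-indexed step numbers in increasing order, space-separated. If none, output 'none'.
Step 0: SEND seq=7000 -> fresh
Step 1: DROP seq=5000 -> fresh
Step 2: SEND seq=5112 -> fresh
Step 3: SEND seq=5000 -> retransmit
Step 4: SEND seq=5000 -> retransmit
Step 5: SEND seq=7095 -> fresh
Step 6: SEND seq=5249 -> fresh

Answer: 3 4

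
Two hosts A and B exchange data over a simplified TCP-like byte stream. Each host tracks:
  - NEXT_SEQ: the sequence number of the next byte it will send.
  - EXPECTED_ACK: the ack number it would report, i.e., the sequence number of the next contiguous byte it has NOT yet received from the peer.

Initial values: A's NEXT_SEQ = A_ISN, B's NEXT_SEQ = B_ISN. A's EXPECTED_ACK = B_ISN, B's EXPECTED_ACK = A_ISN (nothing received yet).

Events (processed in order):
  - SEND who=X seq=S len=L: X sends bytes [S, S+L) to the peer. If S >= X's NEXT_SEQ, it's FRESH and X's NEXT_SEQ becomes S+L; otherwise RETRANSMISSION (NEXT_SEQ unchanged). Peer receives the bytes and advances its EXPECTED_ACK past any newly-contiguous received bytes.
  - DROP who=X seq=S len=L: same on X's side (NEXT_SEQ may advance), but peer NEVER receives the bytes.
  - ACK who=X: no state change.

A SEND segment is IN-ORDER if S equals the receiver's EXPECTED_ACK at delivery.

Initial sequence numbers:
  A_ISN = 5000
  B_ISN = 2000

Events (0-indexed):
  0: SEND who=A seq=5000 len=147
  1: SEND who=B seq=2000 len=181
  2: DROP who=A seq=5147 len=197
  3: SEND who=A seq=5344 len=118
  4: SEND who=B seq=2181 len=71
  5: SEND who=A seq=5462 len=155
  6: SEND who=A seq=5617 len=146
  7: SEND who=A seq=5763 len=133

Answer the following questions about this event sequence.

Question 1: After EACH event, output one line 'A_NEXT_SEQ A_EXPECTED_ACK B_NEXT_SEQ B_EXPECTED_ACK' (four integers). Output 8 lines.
5147 2000 2000 5147
5147 2181 2181 5147
5344 2181 2181 5147
5462 2181 2181 5147
5462 2252 2252 5147
5617 2252 2252 5147
5763 2252 2252 5147
5896 2252 2252 5147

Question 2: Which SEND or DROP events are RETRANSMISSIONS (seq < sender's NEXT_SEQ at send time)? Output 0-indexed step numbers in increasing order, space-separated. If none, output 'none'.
Answer: none

Derivation:
Step 0: SEND seq=5000 -> fresh
Step 1: SEND seq=2000 -> fresh
Step 2: DROP seq=5147 -> fresh
Step 3: SEND seq=5344 -> fresh
Step 4: SEND seq=2181 -> fresh
Step 5: SEND seq=5462 -> fresh
Step 6: SEND seq=5617 -> fresh
Step 7: SEND seq=5763 -> fresh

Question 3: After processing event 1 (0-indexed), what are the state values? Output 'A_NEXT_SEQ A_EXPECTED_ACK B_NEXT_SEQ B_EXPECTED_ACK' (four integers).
After event 0: A_seq=5147 A_ack=2000 B_seq=2000 B_ack=5147
After event 1: A_seq=5147 A_ack=2181 B_seq=2181 B_ack=5147

5147 2181 2181 5147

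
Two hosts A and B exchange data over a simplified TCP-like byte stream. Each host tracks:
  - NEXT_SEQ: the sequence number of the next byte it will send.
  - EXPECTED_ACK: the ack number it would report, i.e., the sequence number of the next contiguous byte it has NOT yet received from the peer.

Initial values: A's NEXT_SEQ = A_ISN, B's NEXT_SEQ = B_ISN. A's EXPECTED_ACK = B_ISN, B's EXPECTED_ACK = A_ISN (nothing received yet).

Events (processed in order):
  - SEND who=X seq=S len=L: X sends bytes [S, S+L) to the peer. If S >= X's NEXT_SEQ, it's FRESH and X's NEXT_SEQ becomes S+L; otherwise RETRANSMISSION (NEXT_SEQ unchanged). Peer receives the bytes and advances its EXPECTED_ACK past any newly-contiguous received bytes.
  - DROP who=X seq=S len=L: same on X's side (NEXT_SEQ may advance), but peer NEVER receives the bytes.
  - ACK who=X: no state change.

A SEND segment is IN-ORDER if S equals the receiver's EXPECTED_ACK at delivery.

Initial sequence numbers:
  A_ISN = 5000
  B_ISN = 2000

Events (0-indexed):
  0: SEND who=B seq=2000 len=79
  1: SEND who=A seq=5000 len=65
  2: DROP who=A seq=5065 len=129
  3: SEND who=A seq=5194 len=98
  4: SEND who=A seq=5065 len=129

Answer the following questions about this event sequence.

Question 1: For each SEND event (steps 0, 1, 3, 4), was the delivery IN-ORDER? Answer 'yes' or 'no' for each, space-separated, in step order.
Step 0: SEND seq=2000 -> in-order
Step 1: SEND seq=5000 -> in-order
Step 3: SEND seq=5194 -> out-of-order
Step 4: SEND seq=5065 -> in-order

Answer: yes yes no yes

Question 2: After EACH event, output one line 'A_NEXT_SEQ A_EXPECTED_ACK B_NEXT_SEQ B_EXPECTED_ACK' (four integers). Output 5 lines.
5000 2079 2079 5000
5065 2079 2079 5065
5194 2079 2079 5065
5292 2079 2079 5065
5292 2079 2079 5292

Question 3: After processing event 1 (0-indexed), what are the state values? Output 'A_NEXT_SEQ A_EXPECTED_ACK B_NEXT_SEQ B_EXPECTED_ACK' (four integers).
After event 0: A_seq=5000 A_ack=2079 B_seq=2079 B_ack=5000
After event 1: A_seq=5065 A_ack=2079 B_seq=2079 B_ack=5065

5065 2079 2079 5065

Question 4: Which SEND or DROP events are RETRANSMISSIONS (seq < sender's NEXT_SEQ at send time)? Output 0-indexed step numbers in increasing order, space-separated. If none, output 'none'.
Step 0: SEND seq=2000 -> fresh
Step 1: SEND seq=5000 -> fresh
Step 2: DROP seq=5065 -> fresh
Step 3: SEND seq=5194 -> fresh
Step 4: SEND seq=5065 -> retransmit

Answer: 4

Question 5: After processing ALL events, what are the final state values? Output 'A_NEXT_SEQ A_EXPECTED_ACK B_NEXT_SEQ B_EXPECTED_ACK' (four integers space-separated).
After event 0: A_seq=5000 A_ack=2079 B_seq=2079 B_ack=5000
After event 1: A_seq=5065 A_ack=2079 B_seq=2079 B_ack=5065
After event 2: A_seq=5194 A_ack=2079 B_seq=2079 B_ack=5065
After event 3: A_seq=5292 A_ack=2079 B_seq=2079 B_ack=5065
After event 4: A_seq=5292 A_ack=2079 B_seq=2079 B_ack=5292

Answer: 5292 2079 2079 5292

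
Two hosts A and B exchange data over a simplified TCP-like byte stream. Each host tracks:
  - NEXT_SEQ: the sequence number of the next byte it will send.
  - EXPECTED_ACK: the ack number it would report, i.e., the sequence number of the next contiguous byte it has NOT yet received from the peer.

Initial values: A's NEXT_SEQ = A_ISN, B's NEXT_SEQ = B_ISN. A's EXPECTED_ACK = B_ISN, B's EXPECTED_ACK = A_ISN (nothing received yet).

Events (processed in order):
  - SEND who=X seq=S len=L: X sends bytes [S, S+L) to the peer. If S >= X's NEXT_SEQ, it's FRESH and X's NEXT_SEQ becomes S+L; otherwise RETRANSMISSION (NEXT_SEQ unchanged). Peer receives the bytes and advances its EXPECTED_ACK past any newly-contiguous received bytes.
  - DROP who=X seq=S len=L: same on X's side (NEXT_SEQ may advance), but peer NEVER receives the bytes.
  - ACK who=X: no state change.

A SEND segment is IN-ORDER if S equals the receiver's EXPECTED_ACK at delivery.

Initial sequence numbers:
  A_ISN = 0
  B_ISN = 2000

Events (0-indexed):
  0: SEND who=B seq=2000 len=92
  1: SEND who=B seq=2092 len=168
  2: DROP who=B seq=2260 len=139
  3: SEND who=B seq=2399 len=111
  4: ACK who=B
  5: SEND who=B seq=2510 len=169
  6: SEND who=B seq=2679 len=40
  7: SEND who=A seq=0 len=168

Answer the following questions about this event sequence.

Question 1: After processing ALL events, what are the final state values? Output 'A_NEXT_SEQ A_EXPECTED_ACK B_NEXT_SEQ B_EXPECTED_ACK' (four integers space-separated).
After event 0: A_seq=0 A_ack=2092 B_seq=2092 B_ack=0
After event 1: A_seq=0 A_ack=2260 B_seq=2260 B_ack=0
After event 2: A_seq=0 A_ack=2260 B_seq=2399 B_ack=0
After event 3: A_seq=0 A_ack=2260 B_seq=2510 B_ack=0
After event 4: A_seq=0 A_ack=2260 B_seq=2510 B_ack=0
After event 5: A_seq=0 A_ack=2260 B_seq=2679 B_ack=0
After event 6: A_seq=0 A_ack=2260 B_seq=2719 B_ack=0
After event 7: A_seq=168 A_ack=2260 B_seq=2719 B_ack=168

Answer: 168 2260 2719 168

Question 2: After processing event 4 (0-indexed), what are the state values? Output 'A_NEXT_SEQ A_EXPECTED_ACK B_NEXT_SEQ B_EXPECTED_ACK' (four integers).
After event 0: A_seq=0 A_ack=2092 B_seq=2092 B_ack=0
After event 1: A_seq=0 A_ack=2260 B_seq=2260 B_ack=0
After event 2: A_seq=0 A_ack=2260 B_seq=2399 B_ack=0
After event 3: A_seq=0 A_ack=2260 B_seq=2510 B_ack=0
After event 4: A_seq=0 A_ack=2260 B_seq=2510 B_ack=0

0 2260 2510 0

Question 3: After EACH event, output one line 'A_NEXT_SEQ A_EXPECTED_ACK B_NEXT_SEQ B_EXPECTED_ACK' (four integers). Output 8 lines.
0 2092 2092 0
0 2260 2260 0
0 2260 2399 0
0 2260 2510 0
0 2260 2510 0
0 2260 2679 0
0 2260 2719 0
168 2260 2719 168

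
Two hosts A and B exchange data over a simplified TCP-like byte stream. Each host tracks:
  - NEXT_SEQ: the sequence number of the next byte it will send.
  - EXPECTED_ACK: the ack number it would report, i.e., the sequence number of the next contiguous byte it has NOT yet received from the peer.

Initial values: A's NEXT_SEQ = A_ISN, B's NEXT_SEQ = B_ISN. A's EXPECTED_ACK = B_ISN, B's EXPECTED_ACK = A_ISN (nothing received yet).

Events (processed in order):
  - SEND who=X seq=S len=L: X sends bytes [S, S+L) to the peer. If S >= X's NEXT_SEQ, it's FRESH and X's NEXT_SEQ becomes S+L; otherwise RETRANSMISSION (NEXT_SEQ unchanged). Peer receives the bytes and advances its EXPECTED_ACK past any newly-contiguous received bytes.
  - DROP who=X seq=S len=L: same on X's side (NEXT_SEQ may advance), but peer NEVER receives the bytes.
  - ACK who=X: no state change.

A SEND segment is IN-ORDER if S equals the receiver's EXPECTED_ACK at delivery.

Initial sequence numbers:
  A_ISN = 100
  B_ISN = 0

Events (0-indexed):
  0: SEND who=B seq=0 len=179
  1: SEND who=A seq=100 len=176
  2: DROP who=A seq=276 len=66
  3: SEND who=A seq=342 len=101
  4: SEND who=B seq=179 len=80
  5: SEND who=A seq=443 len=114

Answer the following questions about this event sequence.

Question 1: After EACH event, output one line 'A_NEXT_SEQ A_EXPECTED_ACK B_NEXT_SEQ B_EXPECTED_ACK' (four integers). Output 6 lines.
100 179 179 100
276 179 179 276
342 179 179 276
443 179 179 276
443 259 259 276
557 259 259 276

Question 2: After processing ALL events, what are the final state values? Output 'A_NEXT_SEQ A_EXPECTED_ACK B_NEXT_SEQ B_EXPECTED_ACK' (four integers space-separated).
After event 0: A_seq=100 A_ack=179 B_seq=179 B_ack=100
After event 1: A_seq=276 A_ack=179 B_seq=179 B_ack=276
After event 2: A_seq=342 A_ack=179 B_seq=179 B_ack=276
After event 3: A_seq=443 A_ack=179 B_seq=179 B_ack=276
After event 4: A_seq=443 A_ack=259 B_seq=259 B_ack=276
After event 5: A_seq=557 A_ack=259 B_seq=259 B_ack=276

Answer: 557 259 259 276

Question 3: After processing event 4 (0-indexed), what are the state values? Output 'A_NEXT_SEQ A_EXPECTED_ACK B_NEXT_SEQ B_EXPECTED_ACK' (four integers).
After event 0: A_seq=100 A_ack=179 B_seq=179 B_ack=100
After event 1: A_seq=276 A_ack=179 B_seq=179 B_ack=276
After event 2: A_seq=342 A_ack=179 B_seq=179 B_ack=276
After event 3: A_seq=443 A_ack=179 B_seq=179 B_ack=276
After event 4: A_seq=443 A_ack=259 B_seq=259 B_ack=276

443 259 259 276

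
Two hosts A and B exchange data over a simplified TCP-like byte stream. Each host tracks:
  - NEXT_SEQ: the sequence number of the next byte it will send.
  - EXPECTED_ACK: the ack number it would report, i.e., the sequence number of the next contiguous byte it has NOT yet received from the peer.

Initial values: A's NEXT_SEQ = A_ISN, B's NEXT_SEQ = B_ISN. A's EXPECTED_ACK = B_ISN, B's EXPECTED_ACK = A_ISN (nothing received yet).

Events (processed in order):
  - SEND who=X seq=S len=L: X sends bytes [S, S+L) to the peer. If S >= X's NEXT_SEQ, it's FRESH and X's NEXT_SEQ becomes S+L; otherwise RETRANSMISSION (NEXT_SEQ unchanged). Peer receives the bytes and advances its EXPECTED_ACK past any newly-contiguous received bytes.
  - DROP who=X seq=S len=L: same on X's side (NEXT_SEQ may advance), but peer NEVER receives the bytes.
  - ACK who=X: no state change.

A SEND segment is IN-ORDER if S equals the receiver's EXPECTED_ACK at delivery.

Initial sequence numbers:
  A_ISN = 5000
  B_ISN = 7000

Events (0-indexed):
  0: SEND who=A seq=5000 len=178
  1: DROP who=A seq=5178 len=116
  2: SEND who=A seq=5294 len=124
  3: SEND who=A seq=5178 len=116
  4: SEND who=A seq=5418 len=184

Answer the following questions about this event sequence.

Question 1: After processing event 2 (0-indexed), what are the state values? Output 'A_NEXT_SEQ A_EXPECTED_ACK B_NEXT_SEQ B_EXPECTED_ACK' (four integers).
After event 0: A_seq=5178 A_ack=7000 B_seq=7000 B_ack=5178
After event 1: A_seq=5294 A_ack=7000 B_seq=7000 B_ack=5178
After event 2: A_seq=5418 A_ack=7000 B_seq=7000 B_ack=5178

5418 7000 7000 5178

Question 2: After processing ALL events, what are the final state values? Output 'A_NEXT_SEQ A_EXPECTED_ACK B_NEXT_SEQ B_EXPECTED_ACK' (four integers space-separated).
After event 0: A_seq=5178 A_ack=7000 B_seq=7000 B_ack=5178
After event 1: A_seq=5294 A_ack=7000 B_seq=7000 B_ack=5178
After event 2: A_seq=5418 A_ack=7000 B_seq=7000 B_ack=5178
After event 3: A_seq=5418 A_ack=7000 B_seq=7000 B_ack=5418
After event 4: A_seq=5602 A_ack=7000 B_seq=7000 B_ack=5602

Answer: 5602 7000 7000 5602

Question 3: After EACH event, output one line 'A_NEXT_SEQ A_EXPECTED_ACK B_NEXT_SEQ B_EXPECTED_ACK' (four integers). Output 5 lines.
5178 7000 7000 5178
5294 7000 7000 5178
5418 7000 7000 5178
5418 7000 7000 5418
5602 7000 7000 5602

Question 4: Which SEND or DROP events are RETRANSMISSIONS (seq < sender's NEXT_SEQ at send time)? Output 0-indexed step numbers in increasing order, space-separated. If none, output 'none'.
Step 0: SEND seq=5000 -> fresh
Step 1: DROP seq=5178 -> fresh
Step 2: SEND seq=5294 -> fresh
Step 3: SEND seq=5178 -> retransmit
Step 4: SEND seq=5418 -> fresh

Answer: 3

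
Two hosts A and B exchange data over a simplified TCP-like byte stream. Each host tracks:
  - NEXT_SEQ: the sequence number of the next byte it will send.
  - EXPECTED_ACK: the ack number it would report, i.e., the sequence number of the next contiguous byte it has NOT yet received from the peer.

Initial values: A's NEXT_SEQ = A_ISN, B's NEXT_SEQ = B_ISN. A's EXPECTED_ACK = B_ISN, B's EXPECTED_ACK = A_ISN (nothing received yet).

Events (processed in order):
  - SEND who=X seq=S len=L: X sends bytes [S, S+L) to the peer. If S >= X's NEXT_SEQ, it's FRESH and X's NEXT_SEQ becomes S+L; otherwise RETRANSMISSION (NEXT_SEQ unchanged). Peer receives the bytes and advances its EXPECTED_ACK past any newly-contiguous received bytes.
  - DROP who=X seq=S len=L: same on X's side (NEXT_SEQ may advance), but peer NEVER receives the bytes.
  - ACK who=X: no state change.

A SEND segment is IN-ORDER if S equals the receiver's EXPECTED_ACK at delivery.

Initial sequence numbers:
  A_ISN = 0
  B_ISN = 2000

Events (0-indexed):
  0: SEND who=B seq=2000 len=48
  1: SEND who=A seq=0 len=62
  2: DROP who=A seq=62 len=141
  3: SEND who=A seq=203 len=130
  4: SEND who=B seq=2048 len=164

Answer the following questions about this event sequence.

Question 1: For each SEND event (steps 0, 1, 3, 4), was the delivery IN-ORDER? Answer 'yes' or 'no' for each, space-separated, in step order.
Answer: yes yes no yes

Derivation:
Step 0: SEND seq=2000 -> in-order
Step 1: SEND seq=0 -> in-order
Step 3: SEND seq=203 -> out-of-order
Step 4: SEND seq=2048 -> in-order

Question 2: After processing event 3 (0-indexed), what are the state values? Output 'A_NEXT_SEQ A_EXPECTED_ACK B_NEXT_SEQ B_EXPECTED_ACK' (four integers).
After event 0: A_seq=0 A_ack=2048 B_seq=2048 B_ack=0
After event 1: A_seq=62 A_ack=2048 B_seq=2048 B_ack=62
After event 2: A_seq=203 A_ack=2048 B_seq=2048 B_ack=62
After event 3: A_seq=333 A_ack=2048 B_seq=2048 B_ack=62

333 2048 2048 62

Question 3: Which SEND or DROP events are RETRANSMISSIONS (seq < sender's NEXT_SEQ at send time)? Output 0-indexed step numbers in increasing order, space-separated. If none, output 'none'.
Step 0: SEND seq=2000 -> fresh
Step 1: SEND seq=0 -> fresh
Step 2: DROP seq=62 -> fresh
Step 3: SEND seq=203 -> fresh
Step 4: SEND seq=2048 -> fresh

Answer: none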